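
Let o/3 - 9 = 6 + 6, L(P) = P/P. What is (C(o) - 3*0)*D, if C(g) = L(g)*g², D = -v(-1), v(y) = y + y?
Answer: 7938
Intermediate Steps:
L(P) = 1
v(y) = 2*y
o = 63 (o = 27 + 3*(6 + 6) = 27 + 3*12 = 27 + 36 = 63)
D = 2 (D = -2*(-1) = -1*(-2) = 2)
C(g) = g² (C(g) = 1*g² = g²)
(C(o) - 3*0)*D = (63² - 3*0)*2 = (3969 + 0)*2 = 3969*2 = 7938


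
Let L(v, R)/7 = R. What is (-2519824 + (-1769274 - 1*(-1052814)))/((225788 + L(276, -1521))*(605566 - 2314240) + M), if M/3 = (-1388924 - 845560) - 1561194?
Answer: 809071/91904305017 ≈ 8.8034e-6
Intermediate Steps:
L(v, R) = 7*R
M = -11387034 (M = 3*((-1388924 - 845560) - 1561194) = 3*(-2234484 - 1561194) = 3*(-3795678) = -11387034)
(-2519824 + (-1769274 - 1*(-1052814)))/((225788 + L(276, -1521))*(605566 - 2314240) + M) = (-2519824 + (-1769274 - 1*(-1052814)))/((225788 + 7*(-1521))*(605566 - 2314240) - 11387034) = (-2519824 + (-1769274 + 1052814))/((225788 - 10647)*(-1708674) - 11387034) = (-2519824 - 716460)/(215141*(-1708674) - 11387034) = -3236284/(-367605833034 - 11387034) = -3236284/(-367617220068) = -3236284*(-1/367617220068) = 809071/91904305017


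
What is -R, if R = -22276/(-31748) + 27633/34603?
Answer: -412027228/274644011 ≈ -1.5002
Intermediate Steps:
R = 412027228/274644011 (R = -22276*(-1/31748) + 27633*(1/34603) = 5569/7937 + 27633/34603 = 412027228/274644011 ≈ 1.5002)
-R = -1*412027228/274644011 = -412027228/274644011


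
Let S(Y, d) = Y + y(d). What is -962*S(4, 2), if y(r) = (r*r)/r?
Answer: -5772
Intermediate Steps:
y(r) = r (y(r) = r²/r = r)
S(Y, d) = Y + d
-962*S(4, 2) = -962*(4 + 2) = -962*6 = -5772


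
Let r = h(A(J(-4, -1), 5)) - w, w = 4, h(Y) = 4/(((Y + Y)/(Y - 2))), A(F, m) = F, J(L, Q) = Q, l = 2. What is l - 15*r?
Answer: -28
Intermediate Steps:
h(Y) = 2*(-2 + Y)/Y (h(Y) = 4/(((2*Y)/(-2 + Y))) = 4/((2*Y/(-2 + Y))) = 4*((-2 + Y)/(2*Y)) = 2*(-2 + Y)/Y)
r = 2 (r = (2 - 4/(-1)) - 1*4 = (2 - 4*(-1)) - 4 = (2 + 4) - 4 = 6 - 4 = 2)
l - 15*r = 2 - 15*2 = 2 - 30 = -28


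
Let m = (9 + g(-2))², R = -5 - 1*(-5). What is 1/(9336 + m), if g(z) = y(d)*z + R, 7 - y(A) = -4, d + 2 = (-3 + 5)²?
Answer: 1/9505 ≈ 0.00010521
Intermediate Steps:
R = 0 (R = -5 + 5 = 0)
d = 2 (d = -2 + (-3 + 5)² = -2 + 2² = -2 + 4 = 2)
y(A) = 11 (y(A) = 7 - 1*(-4) = 7 + 4 = 11)
g(z) = 11*z (g(z) = 11*z + 0 = 11*z)
m = 169 (m = (9 + 11*(-2))² = (9 - 22)² = (-13)² = 169)
1/(9336 + m) = 1/(9336 + 169) = 1/9505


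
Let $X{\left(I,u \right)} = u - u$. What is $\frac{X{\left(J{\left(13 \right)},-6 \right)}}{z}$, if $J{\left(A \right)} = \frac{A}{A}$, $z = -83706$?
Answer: $0$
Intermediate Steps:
$J{\left(A \right)} = 1$
$X{\left(I,u \right)} = 0$
$\frac{X{\left(J{\left(13 \right)},-6 \right)}}{z} = \frac{0}{-83706} = 0 \left(- \frac{1}{83706}\right) = 0$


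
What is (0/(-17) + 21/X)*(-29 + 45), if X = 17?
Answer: 336/17 ≈ 19.765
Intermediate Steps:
(0/(-17) + 21/X)*(-29 + 45) = (0/(-17) + 21/17)*(-29 + 45) = (0*(-1/17) + 21*(1/17))*16 = (0 + 21/17)*16 = (21/17)*16 = 336/17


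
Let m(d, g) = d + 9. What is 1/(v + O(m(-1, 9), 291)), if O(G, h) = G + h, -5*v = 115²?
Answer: -1/2346 ≈ -0.00042626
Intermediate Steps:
v = -2645 (v = -⅕*115² = -⅕*13225 = -2645)
m(d, g) = 9 + d
1/(v + O(m(-1, 9), 291)) = 1/(-2645 + ((9 - 1) + 291)) = 1/(-2645 + (8 + 291)) = 1/(-2645 + 299) = 1/(-2346) = -1/2346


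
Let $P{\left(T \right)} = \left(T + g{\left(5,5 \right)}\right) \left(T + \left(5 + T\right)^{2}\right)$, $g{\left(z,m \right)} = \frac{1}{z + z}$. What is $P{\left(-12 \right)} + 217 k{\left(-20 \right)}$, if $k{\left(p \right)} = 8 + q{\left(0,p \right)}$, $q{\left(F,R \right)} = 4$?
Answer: $\frac{21637}{10} \approx 2163.7$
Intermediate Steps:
$g{\left(z,m \right)} = \frac{1}{2 z}$
$P{\left(T \right)} = \left(\frac{1}{10} + T\right) \left(T + \left(5 + T\right)^{2}\right)$ ($P{\left(T \right)} = \left(T + \frac{1}{2 \cdot 5}\right) \left(T + \left(5 + T\right)^{2}\right) = \left(T + \frac{1}{2} \cdot \frac{1}{5}\right) \left(T + \left(5 + T\right)^{2}\right) = \left(T + \frac{1}{10}\right) \left(T + \left(5 + T\right)^{2}\right) = \left(\frac{1}{10} + T\right) \left(T + \left(5 + T\right)^{2}\right)$)
$k{\left(p \right)} = 12$ ($k{\left(p \right)} = 8 + 4 = 12$)
$P{\left(-12 \right)} + 217 k{\left(-20 \right)} = \left(\frac{5}{2} + \left(-12\right)^{3} + \frac{111 \left(-12\right)^{2}}{10} + \frac{261}{10} \left(-12\right)\right) + 217 \cdot 12 = \left(\frac{5}{2} - 1728 + \frac{111}{10} \cdot 144 - \frac{1566}{5}\right) + 2604 = \left(\frac{5}{2} - 1728 + \frac{7992}{5} - \frac{1566}{5}\right) + 2604 = - \frac{4403}{10} + 2604 = \frac{21637}{10}$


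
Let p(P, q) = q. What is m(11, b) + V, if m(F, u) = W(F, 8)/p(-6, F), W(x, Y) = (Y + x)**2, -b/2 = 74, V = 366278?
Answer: 4029419/11 ≈ 3.6631e+5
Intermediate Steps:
b = -148 (b = -2*74 = -148)
m(F, u) = (8 + F)**2/F
m(11, b) + V = (8 + 11)**2/11 + 366278 = (1/11)*19**2 + 366278 = (1/11)*361 + 366278 = 361/11 + 366278 = 4029419/11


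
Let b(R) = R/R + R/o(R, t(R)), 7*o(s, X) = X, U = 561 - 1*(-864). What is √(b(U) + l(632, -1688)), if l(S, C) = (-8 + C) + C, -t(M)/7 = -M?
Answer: I*√3382 ≈ 58.155*I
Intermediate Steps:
U = 1425 (U = 561 + 864 = 1425)
t(M) = 7*M (t(M) = -(-7)*M = 7*M)
o(s, X) = X/7
l(S, C) = -8 + 2*C
b(R) = 2 (b(R) = R/R + R/(((7*R)/7)) = 1 + R/R = 1 + 1 = 2)
√(b(U) + l(632, -1688)) = √(2 + (-8 + 2*(-1688))) = √(2 + (-8 - 3376)) = √(2 - 3384) = √(-3382) = I*√3382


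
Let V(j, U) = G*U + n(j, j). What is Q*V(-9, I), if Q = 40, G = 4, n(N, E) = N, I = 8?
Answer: 920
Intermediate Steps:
V(j, U) = j + 4*U (V(j, U) = 4*U + j = j + 4*U)
Q*V(-9, I) = 40*(-9 + 4*8) = 40*(-9 + 32) = 40*23 = 920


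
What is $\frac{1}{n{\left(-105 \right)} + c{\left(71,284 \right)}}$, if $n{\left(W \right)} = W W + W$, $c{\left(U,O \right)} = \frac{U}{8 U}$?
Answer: $\frac{8}{87361} \approx 9.1574 \cdot 10^{-5}$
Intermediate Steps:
$c{\left(U,O \right)} = \frac{1}{8}$ ($c{\left(U,O \right)} = U \frac{1}{8 U} = \frac{1}{8}$)
$n{\left(W \right)} = W + W^{2}$ ($n{\left(W \right)} = W^{2} + W = W + W^{2}$)
$\frac{1}{n{\left(-105 \right)} + c{\left(71,284 \right)}} = \frac{1}{- 105 \left(1 - 105\right) + \frac{1}{8}} = \frac{1}{\left(-105\right) \left(-104\right) + \frac{1}{8}} = \frac{1}{10920 + \frac{1}{8}} = \frac{1}{\frac{87361}{8}} = \frac{8}{87361}$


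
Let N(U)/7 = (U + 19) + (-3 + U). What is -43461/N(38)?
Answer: -43461/644 ≈ -67.486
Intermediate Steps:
N(U) = 112 + 14*U (N(U) = 7*((U + 19) + (-3 + U)) = 7*((19 + U) + (-3 + U)) = 7*(16 + 2*U) = 112 + 14*U)
-43461/N(38) = -43461/(112 + 14*38) = -43461/(112 + 532) = -43461/644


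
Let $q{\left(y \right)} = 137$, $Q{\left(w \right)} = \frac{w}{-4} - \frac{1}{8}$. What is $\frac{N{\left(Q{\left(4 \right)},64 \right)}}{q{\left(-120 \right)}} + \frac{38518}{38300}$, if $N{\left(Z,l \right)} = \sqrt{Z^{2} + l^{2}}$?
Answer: $\frac{19259}{19150} + \frac{5 \sqrt{10489}}{1096} \approx 1.4729$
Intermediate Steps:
$Q{\left(w \right)} = - \frac{1}{8} - \frac{w}{4}$ ($Q{\left(w \right)} = w \left(- \frac{1}{4}\right) - \frac{1}{8} = - \frac{w}{4} - \frac{1}{8} = - \frac{1}{8} - \frac{w}{4}$)
$\frac{N{\left(Q{\left(4 \right)},64 \right)}}{q{\left(-120 \right)}} + \frac{38518}{38300} = \frac{\sqrt{\left(- \frac{1}{8} - 1\right)^{2} + 64^{2}}}{137} + \frac{38518}{38300} = \sqrt{\left(- \frac{1}{8} - 1\right)^{2} + 4096} \cdot \frac{1}{137} + 38518 \cdot \frac{1}{38300} = \sqrt{\left(- \frac{9}{8}\right)^{2} + 4096} \cdot \frac{1}{137} + \frac{19259}{19150} = \sqrt{\frac{81}{64} + 4096} \cdot \frac{1}{137} + \frac{19259}{19150} = \sqrt{\frac{262225}{64}} \cdot \frac{1}{137} + \frac{19259}{19150} = \frac{5 \sqrt{10489}}{8} \cdot \frac{1}{137} + \frac{19259}{19150} = \frac{5 \sqrt{10489}}{1096} + \frac{19259}{19150} = \frac{19259}{19150} + \frac{5 \sqrt{10489}}{1096}$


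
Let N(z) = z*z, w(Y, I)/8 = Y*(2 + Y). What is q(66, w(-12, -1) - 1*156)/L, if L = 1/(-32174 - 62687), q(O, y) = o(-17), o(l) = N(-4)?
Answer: -1517776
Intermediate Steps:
w(Y, I) = 8*Y*(2 + Y) (w(Y, I) = 8*(Y*(2 + Y)) = 8*Y*(2 + Y))
N(z) = z**2
o(l) = 16 (o(l) = (-4)**2 = 16)
q(O, y) = 16
L = -1/94861 (L = 1/(-94861) = -1/94861 ≈ -1.0542e-5)
q(66, w(-12, -1) - 1*156)/L = 16/(-1/94861) = 16*(-94861) = -1517776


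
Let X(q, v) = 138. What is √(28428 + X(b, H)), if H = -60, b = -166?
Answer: 69*√6 ≈ 169.01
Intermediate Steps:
√(28428 + X(b, H)) = √(28428 + 138) = √28566 = 69*√6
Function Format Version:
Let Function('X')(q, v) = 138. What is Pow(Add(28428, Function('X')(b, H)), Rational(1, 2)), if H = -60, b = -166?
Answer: Mul(69, Pow(6, Rational(1, 2))) ≈ 169.01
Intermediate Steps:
Pow(Add(28428, Function('X')(b, H)), Rational(1, 2)) = Pow(Add(28428, 138), Rational(1, 2)) = Pow(28566, Rational(1, 2)) = Mul(69, Pow(6, Rational(1, 2)))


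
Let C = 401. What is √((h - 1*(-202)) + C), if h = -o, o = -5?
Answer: 4*√38 ≈ 24.658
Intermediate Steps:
h = 5 (h = -1*(-5) = 5)
√((h - 1*(-202)) + C) = √((5 - 1*(-202)) + 401) = √((5 + 202) + 401) = √(207 + 401) = √608 = 4*√38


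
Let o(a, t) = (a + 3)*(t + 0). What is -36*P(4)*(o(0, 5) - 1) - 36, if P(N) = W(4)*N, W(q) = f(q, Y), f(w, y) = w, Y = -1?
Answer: -8100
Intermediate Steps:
W(q) = q
o(a, t) = t*(3 + a) (o(a, t) = (3 + a)*t = t*(3 + a))
P(N) = 4*N
-36*P(4)*(o(0, 5) - 1) - 36 = -36*4*4*(5*(3 + 0) - 1) - 36 = -576*(5*3 - 1) - 36 = -576*(15 - 1) - 36 = -576*14 - 36 = -36*224 - 36 = -8064 - 36 = -8100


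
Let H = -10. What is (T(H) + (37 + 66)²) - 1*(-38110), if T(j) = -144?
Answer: 48575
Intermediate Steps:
(T(H) + (37 + 66)²) - 1*(-38110) = (-144 + (37 + 66)²) - 1*(-38110) = (-144 + 103²) + 38110 = (-144 + 10609) + 38110 = 10465 + 38110 = 48575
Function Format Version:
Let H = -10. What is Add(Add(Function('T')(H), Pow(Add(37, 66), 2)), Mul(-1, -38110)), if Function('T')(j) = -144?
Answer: 48575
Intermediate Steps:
Add(Add(Function('T')(H), Pow(Add(37, 66), 2)), Mul(-1, -38110)) = Add(Add(-144, Pow(Add(37, 66), 2)), Mul(-1, -38110)) = Add(Add(-144, Pow(103, 2)), 38110) = Add(Add(-144, 10609), 38110) = Add(10465, 38110) = 48575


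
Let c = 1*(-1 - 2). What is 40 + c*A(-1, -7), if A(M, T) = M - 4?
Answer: 55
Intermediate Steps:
A(M, T) = -4 + M
c = -3 (c = 1*(-3) = -3)
40 + c*A(-1, -7) = 40 - 3*(-4 - 1) = 40 - 3*(-5) = 40 + 15 = 55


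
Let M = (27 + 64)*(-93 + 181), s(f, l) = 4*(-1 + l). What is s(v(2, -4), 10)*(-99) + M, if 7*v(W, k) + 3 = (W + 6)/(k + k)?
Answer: 4444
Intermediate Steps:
v(W, k) = -3/7 + (6 + W)/(14*k) (v(W, k) = -3/7 + ((W + 6)/(k + k))/7 = -3/7 + ((6 + W)/((2*k)))/7 = -3/7 + ((6 + W)*(1/(2*k)))/7 = -3/7 + ((6 + W)/(2*k))/7 = -3/7 + (6 + W)/(14*k))
s(f, l) = -4 + 4*l
M = 8008 (M = 91*88 = 8008)
s(v(2, -4), 10)*(-99) + M = (-4 + 4*10)*(-99) + 8008 = (-4 + 40)*(-99) + 8008 = 36*(-99) + 8008 = -3564 + 8008 = 4444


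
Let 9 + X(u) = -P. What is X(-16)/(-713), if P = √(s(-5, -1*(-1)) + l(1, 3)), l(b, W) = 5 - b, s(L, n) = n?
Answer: 9/713 + √5/713 ≈ 0.015759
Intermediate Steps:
P = √5 (P = √(-1*(-1) + (5 - 1*1)) = √(1 + (5 - 1)) = √(1 + 4) = √5 ≈ 2.2361)
X(u) = -9 - √5
X(-16)/(-713) = (-9 - √5)/(-713) = (-9 - √5)*(-1/713) = 9/713 + √5/713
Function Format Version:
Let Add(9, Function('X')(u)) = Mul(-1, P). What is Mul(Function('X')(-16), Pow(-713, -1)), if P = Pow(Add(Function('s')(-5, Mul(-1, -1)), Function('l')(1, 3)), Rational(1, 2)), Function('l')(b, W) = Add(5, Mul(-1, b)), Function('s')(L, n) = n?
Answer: Add(Rational(9, 713), Mul(Rational(1, 713), Pow(5, Rational(1, 2)))) ≈ 0.015759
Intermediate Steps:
P = Pow(5, Rational(1, 2)) (P = Pow(Add(Mul(-1, -1), Add(5, Mul(-1, 1))), Rational(1, 2)) = Pow(Add(1, Add(5, -1)), Rational(1, 2)) = Pow(Add(1, 4), Rational(1, 2)) = Pow(5, Rational(1, 2)) ≈ 2.2361)
Function('X')(u) = Add(-9, Mul(-1, Pow(5, Rational(1, 2))))
Mul(Function('X')(-16), Pow(-713, -1)) = Mul(Add(-9, Mul(-1, Pow(5, Rational(1, 2)))), Pow(-713, -1)) = Mul(Add(-9, Mul(-1, Pow(5, Rational(1, 2)))), Rational(-1, 713)) = Add(Rational(9, 713), Mul(Rational(1, 713), Pow(5, Rational(1, 2))))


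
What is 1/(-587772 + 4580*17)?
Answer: -1/509912 ≈ -1.9611e-6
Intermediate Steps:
1/(-587772 + 4580*17) = 1/(-587772 + 77860) = 1/(-509912) = -1/509912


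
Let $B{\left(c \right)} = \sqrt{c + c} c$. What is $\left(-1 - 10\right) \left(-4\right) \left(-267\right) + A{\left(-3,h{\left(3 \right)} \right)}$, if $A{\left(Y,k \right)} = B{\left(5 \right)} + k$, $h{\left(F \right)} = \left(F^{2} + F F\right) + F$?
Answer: $-11727 + 5 \sqrt{10} \approx -11711.0$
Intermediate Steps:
$h{\left(F \right)} = F + 2 F^{2}$ ($h{\left(F \right)} = \left(F^{2} + F^{2}\right) + F = 2 F^{2} + F = F + 2 F^{2}$)
$B{\left(c \right)} = \sqrt{2} c^{\frac{3}{2}}$ ($B{\left(c \right)} = \sqrt{2 c} c = \sqrt{2} \sqrt{c} c = \sqrt{2} c^{\frac{3}{2}}$)
$A{\left(Y,k \right)} = k + 5 \sqrt{10}$ ($A{\left(Y,k \right)} = \sqrt{2} \cdot 5^{\frac{3}{2}} + k = \sqrt{2} \cdot 5 \sqrt{5} + k = 5 \sqrt{10} + k = k + 5 \sqrt{10}$)
$\left(-1 - 10\right) \left(-4\right) \left(-267\right) + A{\left(-3,h{\left(3 \right)} \right)} = \left(-1 - 10\right) \left(-4\right) \left(-267\right) + \left(3 \left(1 + 2 \cdot 3\right) + 5 \sqrt{10}\right) = \left(-11\right) \left(-4\right) \left(-267\right) + \left(3 \left(1 + 6\right) + 5 \sqrt{10}\right) = 44 \left(-267\right) + \left(3 \cdot 7 + 5 \sqrt{10}\right) = -11748 + \left(21 + 5 \sqrt{10}\right) = -11727 + 5 \sqrt{10}$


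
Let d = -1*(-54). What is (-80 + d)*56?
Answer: -1456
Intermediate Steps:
d = 54
(-80 + d)*56 = (-80 + 54)*56 = -26*56 = -1456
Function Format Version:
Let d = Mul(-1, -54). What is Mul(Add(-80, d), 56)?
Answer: -1456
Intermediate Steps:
d = 54
Mul(Add(-80, d), 56) = Mul(Add(-80, 54), 56) = Mul(-26, 56) = -1456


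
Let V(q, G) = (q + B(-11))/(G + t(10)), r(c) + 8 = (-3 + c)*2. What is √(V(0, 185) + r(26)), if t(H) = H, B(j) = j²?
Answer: √1468545/195 ≈ 6.2145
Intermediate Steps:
r(c) = -14 + 2*c (r(c) = -8 + (-3 + c)*2 = -8 + (-6 + 2*c) = -14 + 2*c)
V(q, G) = (121 + q)/(10 + G) (V(q, G) = (q + (-11)²)/(G + 10) = (q + 121)/(10 + G) = (121 + q)/(10 + G))
√(V(0, 185) + r(26)) = √((121 + 0)/(10 + 185) + (-14 + 2*26)) = √(121/195 + (-14 + 52)) = √((1/195)*121 + 38) = √(121/195 + 38) = √(7531/195) = √1468545/195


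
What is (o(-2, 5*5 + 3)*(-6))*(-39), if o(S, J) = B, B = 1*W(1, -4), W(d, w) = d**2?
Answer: 234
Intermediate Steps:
B = 1 (B = 1*1**2 = 1*1 = 1)
o(S, J) = 1
(o(-2, 5*5 + 3)*(-6))*(-39) = (1*(-6))*(-39) = -6*(-39) = 234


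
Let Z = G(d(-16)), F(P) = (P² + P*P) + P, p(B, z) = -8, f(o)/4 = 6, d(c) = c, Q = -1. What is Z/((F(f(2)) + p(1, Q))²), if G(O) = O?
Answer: -1/85264 ≈ -1.1728e-5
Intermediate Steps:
f(o) = 24 (f(o) = 4*6 = 24)
F(P) = P + 2*P² (F(P) = (P² + P²) + P = 2*P² + P = P + 2*P²)
Z = -16
Z/((F(f(2)) + p(1, Q))²) = -16/(24*(1 + 2*24) - 8)² = -16/(24*(1 + 48) - 8)² = -16/(24*49 - 8)² = -16/(1176 - 8)² = -16/(1168²) = -16/1364224 = -16*1/1364224 = -1/85264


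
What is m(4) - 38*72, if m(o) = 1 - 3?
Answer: -2738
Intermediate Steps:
m(o) = -2
m(4) - 38*72 = -2 - 38*72 = -2 - 2736 = -2738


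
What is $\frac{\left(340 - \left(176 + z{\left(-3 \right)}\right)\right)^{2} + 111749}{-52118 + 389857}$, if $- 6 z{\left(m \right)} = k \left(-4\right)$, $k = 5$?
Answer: $\frac{1238065}{3039651} \approx 0.4073$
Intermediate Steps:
$z{\left(m \right)} = \frac{10}{3}$ ($z{\left(m \right)} = - \frac{5 \left(-4\right)}{6} = \left(- \frac{1}{6}\right) \left(-20\right) = \frac{10}{3}$)
$\frac{\left(340 - \left(176 + z{\left(-3 \right)}\right)\right)^{2} + 111749}{-52118 + 389857} = \frac{\left(340 - \frac{538}{3}\right)^{2} + 111749}{-52118 + 389857} = \frac{\left(340 - \frac{538}{3}\right)^{2} + 111749}{337739} = \left(\left(340 - \frac{538}{3}\right)^{2} + 111749\right) \frac{1}{337739} = \left(\left(\frac{482}{3}\right)^{2} + 111749\right) \frac{1}{337739} = \left(\frac{232324}{9} + 111749\right) \frac{1}{337739} = \frac{1238065}{9} \cdot \frac{1}{337739} = \frac{1238065}{3039651}$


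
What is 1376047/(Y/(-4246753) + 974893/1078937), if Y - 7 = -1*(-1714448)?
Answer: 6305018376598189367/2290340838094 ≈ 2.7529e+6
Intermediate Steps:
Y = 1714455 (Y = 7 - 1*(-1714448) = 7 + 1714448 = 1714455)
1376047/(Y/(-4246753) + 974893/1078937) = 1376047/(1714455/(-4246753) + 974893/1078937) = 1376047/(1714455*(-1/4246753) + 974893*(1/1078937)) = 1376047/(-1714455/4246753 + 974893/1078937) = 1376047/(2290340838094/4581978941561) = 1376047*(4581978941561/2290340838094) = 6305018376598189367/2290340838094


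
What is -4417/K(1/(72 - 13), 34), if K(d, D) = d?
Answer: -260603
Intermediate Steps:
-4417/K(1/(72 - 13), 34) = -4417/(1/(72 - 13)) = -4417/(1/59) = -4417/1/59 = -4417*59 = -260603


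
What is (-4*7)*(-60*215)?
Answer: 361200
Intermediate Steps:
(-4*7)*(-60*215) = -28*(-12900) = 361200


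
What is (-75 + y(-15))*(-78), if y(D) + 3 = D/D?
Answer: 6006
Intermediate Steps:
y(D) = -2 (y(D) = -3 + D/D = -3 + 1 = -2)
(-75 + y(-15))*(-78) = (-75 - 2)*(-78) = -77*(-78) = 6006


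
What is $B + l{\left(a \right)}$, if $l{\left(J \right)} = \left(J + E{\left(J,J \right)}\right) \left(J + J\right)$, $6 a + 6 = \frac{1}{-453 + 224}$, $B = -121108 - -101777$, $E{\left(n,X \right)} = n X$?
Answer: $- \frac{25071744657397}{1296970812} \approx -19331.0$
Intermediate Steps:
$E{\left(n,X \right)} = X n$
$B = -19331$ ($B = -121108 + 101777 = -19331$)
$a = - \frac{1375}{1374}$ ($a = -1 + \frac{1}{6 \left(-453 + 224\right)} = -1 + \frac{1}{6 \left(-229\right)} = -1 + \frac{1}{6} \left(- \frac{1}{229}\right) = -1 - \frac{1}{1374} = - \frac{1375}{1374} \approx -1.0007$)
$l{\left(J \right)} = 2 J \left(J + J^{2}\right)$ ($l{\left(J \right)} = \left(J + J J\right) \left(J + J\right) = \left(J + J^{2}\right) 2 J = 2 J \left(J + J^{2}\right)$)
$B + l{\left(a \right)} = -19331 + 2 \left(- \frac{1375}{1374}\right)^{2} \left(1 - \frac{1375}{1374}\right) = -19331 + 2 \cdot \frac{1890625}{1887876} \left(- \frac{1}{1374}\right) = -19331 - \frac{1890625}{1296970812} = - \frac{25071744657397}{1296970812}$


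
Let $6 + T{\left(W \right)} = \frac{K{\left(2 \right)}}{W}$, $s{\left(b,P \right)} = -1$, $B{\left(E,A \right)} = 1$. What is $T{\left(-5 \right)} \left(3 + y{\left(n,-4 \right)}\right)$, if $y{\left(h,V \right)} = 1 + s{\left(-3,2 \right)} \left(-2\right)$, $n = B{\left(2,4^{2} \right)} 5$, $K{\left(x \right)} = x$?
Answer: $- \frac{192}{5} \approx -38.4$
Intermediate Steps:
$n = 5$ ($n = 1 \cdot 5 = 5$)
$T{\left(W \right)} = -6 + \frac{2}{W}$
$y{\left(h,V \right)} = 3$ ($y{\left(h,V \right)} = 1 - -2 = 1 + 2 = 3$)
$T{\left(-5 \right)} \left(3 + y{\left(n,-4 \right)}\right) = \left(-6 + \frac{2}{-5}\right) \left(3 + 3\right) = \left(-6 + 2 \left(- \frac{1}{5}\right)\right) 6 = \left(-6 - \frac{2}{5}\right) 6 = \left(- \frac{32}{5}\right) 6 = - \frac{192}{5}$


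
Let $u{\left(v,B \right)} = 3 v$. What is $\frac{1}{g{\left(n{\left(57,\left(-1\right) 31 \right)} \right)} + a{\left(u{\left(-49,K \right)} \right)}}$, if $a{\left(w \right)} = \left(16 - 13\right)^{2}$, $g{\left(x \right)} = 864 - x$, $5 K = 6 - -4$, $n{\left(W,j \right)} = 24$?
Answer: $\frac{1}{849} \approx 0.0011779$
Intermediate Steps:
$K = 2$ ($K = \frac{6 - -4}{5} = \frac{6 + 4}{5} = \frac{1}{5} \cdot 10 = 2$)
$a{\left(w \right)} = 9$ ($a{\left(w \right)} = 3^{2} = 9$)
$\frac{1}{g{\left(n{\left(57,\left(-1\right) 31 \right)} \right)} + a{\left(u{\left(-49,K \right)} \right)}} = \frac{1}{\left(864 - 24\right) + 9} = \frac{1}{840 + 9} = \frac{1}{849}$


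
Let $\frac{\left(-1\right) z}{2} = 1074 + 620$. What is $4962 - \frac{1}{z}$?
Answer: $\frac{16811257}{3388} \approx 4962.0$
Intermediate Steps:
$z = -3388$ ($z = - 2 \left(1074 + 620\right) = \left(-2\right) 1694 = -3388$)
$4962 - \frac{1}{z} = 4962 - \frac{1}{-3388} = 4962 - - \frac{1}{3388} = 4962 + \frac{1}{3388} = \frac{16811257}{3388}$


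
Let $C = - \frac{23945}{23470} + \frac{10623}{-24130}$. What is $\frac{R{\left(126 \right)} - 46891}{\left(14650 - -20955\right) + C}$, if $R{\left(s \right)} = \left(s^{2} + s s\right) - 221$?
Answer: $- \frac{217471142400}{504084792521} \approx -0.43142$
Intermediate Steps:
$C = - \frac{41355733}{28316555}$ ($C = \left(-23945\right) \frac{1}{23470} + 10623 \left(- \frac{1}{24130}\right) = - \frac{4789}{4694} - \frac{10623}{24130} = - \frac{41355733}{28316555} \approx -1.4605$)
$R{\left(s \right)} = -221 + 2 s^{2}$ ($R{\left(s \right)} = \left(s^{2} + s^{2}\right) - 221 = 2 s^{2} - 221 = -221 + 2 s^{2}$)
$\frac{R{\left(126 \right)} - 46891}{\left(14650 - -20955\right) + C} = \frac{\left(-221 + 2 \cdot 126^{2}\right) - 46891}{\left(14650 - -20955\right) - \frac{41355733}{28316555}} = \frac{\left(-221 + 2 \cdot 15876\right) - 46891}{\left(14650 + 20955\right) - \frac{41355733}{28316555}} = \frac{\left(-221 + 31752\right) - 46891}{35605 - \frac{41355733}{28316555}} = \frac{31531 - 46891}{\frac{1008169585042}{28316555}} = \left(-15360\right) \frac{28316555}{1008169585042} = - \frac{217471142400}{504084792521}$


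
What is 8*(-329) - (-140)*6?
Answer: -1792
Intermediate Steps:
8*(-329) - (-140)*6 = -2632 - 1*(-840) = -2632 + 840 = -1792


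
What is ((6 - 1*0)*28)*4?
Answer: 672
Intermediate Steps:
((6 - 1*0)*28)*4 = ((6 + 0)*28)*4 = (6*28)*4 = 168*4 = 672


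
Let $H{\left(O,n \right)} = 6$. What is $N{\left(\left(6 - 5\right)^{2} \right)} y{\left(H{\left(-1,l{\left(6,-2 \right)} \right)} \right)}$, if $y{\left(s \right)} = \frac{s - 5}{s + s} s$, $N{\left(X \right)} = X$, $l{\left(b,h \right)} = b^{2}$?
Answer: $\frac{1}{2} \approx 0.5$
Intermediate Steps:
$y{\left(s \right)} = - \frac{5}{2} + \frac{s}{2}$ ($y{\left(s \right)} = \frac{-5 + s}{2 s} s = - \frac{5}{2} + \frac{s}{2}$)
$N{\left(\left(6 - 5\right)^{2} \right)} y{\left(H{\left(-1,l{\left(6,-2 \right)} \right)} \right)} = \left(6 - 5\right)^{2} \left(- \frac{5}{2} + \frac{1}{2} \cdot 6\right) = 1^{2} \left(- \frac{5}{2} + 3\right) = 1 \cdot \frac{1}{2} = \frac{1}{2}$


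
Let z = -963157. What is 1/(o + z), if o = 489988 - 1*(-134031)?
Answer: -1/339138 ≈ -2.9487e-6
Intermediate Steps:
o = 624019 (o = 489988 + 134031 = 624019)
1/(o + z) = 1/(624019 - 963157) = 1/(-339138) = -1/339138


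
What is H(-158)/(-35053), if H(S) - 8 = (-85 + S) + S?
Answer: 393/35053 ≈ 0.011212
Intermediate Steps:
H(S) = -77 + 2*S (H(S) = 8 + ((-85 + S) + S) = 8 + (-85 + 2*S) = -77 + 2*S)
H(-158)/(-35053) = (-77 + 2*(-158))/(-35053) = (-77 - 316)*(-1/35053) = -393*(-1/35053) = 393/35053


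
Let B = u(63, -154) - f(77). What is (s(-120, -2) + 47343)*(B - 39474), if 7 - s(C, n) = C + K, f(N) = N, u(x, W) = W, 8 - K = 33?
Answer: -1885788975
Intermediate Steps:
K = -25 (K = 8 - 1*33 = 8 - 33 = -25)
s(C, n) = 32 - C (s(C, n) = 7 - (C - 25) = 7 - (-25 + C) = 7 + (25 - C) = 32 - C)
B = -231 (B = -154 - 1*77 = -154 - 77 = -231)
(s(-120, -2) + 47343)*(B - 39474) = ((32 - 1*(-120)) + 47343)*(-231 - 39474) = ((32 + 120) + 47343)*(-39705) = (152 + 47343)*(-39705) = 47495*(-39705) = -1885788975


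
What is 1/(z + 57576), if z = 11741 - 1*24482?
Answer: 1/44835 ≈ 2.2304e-5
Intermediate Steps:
z = -12741 (z = 11741 - 24482 = -12741)
1/(z + 57576) = 1/(-12741 + 57576) = 1/44835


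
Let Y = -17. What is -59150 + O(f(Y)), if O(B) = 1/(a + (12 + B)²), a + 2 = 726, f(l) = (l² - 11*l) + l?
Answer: -13164719749/222565 ≈ -59150.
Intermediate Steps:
f(l) = l² - 10*l
a = 724 (a = -2 + 726 = 724)
O(B) = 1/(724 + (12 + B)²)
-59150 + O(f(Y)) = -59150 + 1/(724 + (12 - 17*(-10 - 17))²) = -59150 + 1/(724 + (12 - 17*(-27))²) = -59150 + 1/(724 + (12 + 459)²) = -59150 + 1/(724 + 471²) = -59150 + 1/(724 + 221841) = -59150 + 1/222565 = -13164719749/222565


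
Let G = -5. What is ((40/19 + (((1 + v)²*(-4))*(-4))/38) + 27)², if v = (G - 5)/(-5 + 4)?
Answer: 2313441/361 ≈ 6408.4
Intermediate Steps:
v = 10 (v = (-5 - 5)/(-5 + 4) = -10/(-1) = -10*(-1) = 10)
((40/19 + (((1 + v)²*(-4))*(-4))/38) + 27)² = ((40/19 + (((1 + 10)²*(-4))*(-4))/38) + 27)² = ((40*(1/19) + ((11²*(-4))*(-4))*(1/38)) + 27)² = ((40/19 + ((121*(-4))*(-4))*(1/38)) + 27)² = ((40/19 - 484*(-4)*(1/38)) + 27)² = ((40/19 + 1936*(1/38)) + 27)² = ((40/19 + 968/19) + 27)² = (1008/19 + 27)² = (1521/19)² = 2313441/361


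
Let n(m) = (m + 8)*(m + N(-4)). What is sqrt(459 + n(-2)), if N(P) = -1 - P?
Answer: sqrt(465) ≈ 21.564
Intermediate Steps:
n(m) = (3 + m)*(8 + m) (n(m) = (m + 8)*(m + (-1 - 1*(-4))) = (8 + m)*(m + (-1 + 4)) = (8 + m)*(m + 3) = (8 + m)*(3 + m) = (3 + m)*(8 + m))
sqrt(459 + n(-2)) = sqrt(459 + (24 + (-2)**2 + 11*(-2))) = sqrt(459 + (24 + 4 - 22)) = sqrt(459 + 6) = sqrt(465)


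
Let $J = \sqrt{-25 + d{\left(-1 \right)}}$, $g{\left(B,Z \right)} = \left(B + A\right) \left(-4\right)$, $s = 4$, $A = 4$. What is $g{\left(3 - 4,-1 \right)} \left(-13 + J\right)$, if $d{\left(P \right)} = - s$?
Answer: $156 - 12 i \sqrt{29} \approx 156.0 - 64.622 i$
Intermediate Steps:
$d{\left(P \right)} = -4$ ($d{\left(P \right)} = \left(-1\right) 4 = -4$)
$g{\left(B,Z \right)} = -16 - 4 B$ ($g{\left(B,Z \right)} = \left(B + 4\right) \left(-4\right) = \left(4 + B\right) \left(-4\right) = -16 - 4 B$)
$J = i \sqrt{29}$ ($J = \sqrt{-25 - 4} = \sqrt{-29} = i \sqrt{29} \approx 5.3852 i$)
$g{\left(3 - 4,-1 \right)} \left(-13 + J\right) = \left(-16 - 4 \left(3 - 4\right)\right) \left(-13 + i \sqrt{29}\right) = \left(-16 - -4\right) \left(-13 + i \sqrt{29}\right) = \left(-16 + 4\right) \left(-13 + i \sqrt{29}\right) = - 12 \left(-13 + i \sqrt{29}\right) = 156 - 12 i \sqrt{29}$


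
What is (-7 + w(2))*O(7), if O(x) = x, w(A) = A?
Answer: -35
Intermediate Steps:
(-7 + w(2))*O(7) = (-7 + 2)*7 = -5*7 = -35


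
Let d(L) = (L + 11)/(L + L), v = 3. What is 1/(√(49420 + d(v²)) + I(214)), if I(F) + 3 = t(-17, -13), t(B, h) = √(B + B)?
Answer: 3/(-9 + √444790 + 3*I*√34) ≈ 0.0045566 - 0.00012115*I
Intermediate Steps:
t(B, h) = √2*√B (t(B, h) = √(2*B) = √2*√B)
I(F) = -3 + I*√34 (I(F) = -3 + √2*√(-17) = -3 + √2*(I*√17) = -3 + I*√34)
d(L) = (11 + L)/(2*L) (d(L) = (11 + L)/((2*L)) = (11 + L)*(1/(2*L)) = (11 + L)/(2*L))
1/(√(49420 + d(v²)) + I(214)) = 1/(√(49420 + (11 + 3²)/(2*(3²))) + (-3 + I*√34)) = 1/(√(49420 + (½)*(11 + 9)/9) + (-3 + I*√34)) = 1/(√(49420 + (½)*(⅑)*20) + (-3 + I*√34)) = 1/(√(49420 + 10/9) + (-3 + I*√34)) = 1/(√(444790/9) + (-3 + I*√34)) = 1/(√444790/3 + (-3 + I*√34)) = 1/(-3 + √444790/3 + I*√34)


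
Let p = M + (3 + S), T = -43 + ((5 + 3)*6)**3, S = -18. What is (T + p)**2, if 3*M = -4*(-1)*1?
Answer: 109962539236/9 ≈ 1.2218e+10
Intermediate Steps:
M = 4/3 (M = (-4*(-1)*1)/3 = (4*1)/3 = (1/3)*4 = 4/3 ≈ 1.3333)
T = 110549 (T = -43 + (8*6)**3 = -43 + 48**3 = -43 + 110592 = 110549)
p = -41/3 (p = 4/3 + (3 - 18) = 4/3 - 15 = -41/3 ≈ -13.667)
(T + p)**2 = (110549 - 41/3)**2 = (331606/3)**2 = 109962539236/9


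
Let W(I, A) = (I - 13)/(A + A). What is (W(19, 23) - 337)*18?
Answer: -139464/23 ≈ -6063.6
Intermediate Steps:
W(I, A) = (-13 + I)/(2*A) (W(I, A) = (-13 + I)/((2*A)) = (-13 + I)*(1/(2*A)) = (-13 + I)/(2*A))
(W(19, 23) - 337)*18 = ((1/2)*(-13 + 19)/23 - 337)*18 = ((1/2)*(1/23)*6 - 337)*18 = (3/23 - 337)*18 = -7748/23*18 = -139464/23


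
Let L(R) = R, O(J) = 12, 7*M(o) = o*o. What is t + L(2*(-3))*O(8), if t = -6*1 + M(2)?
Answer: -542/7 ≈ -77.429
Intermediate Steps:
M(o) = o**2/7 (M(o) = (o*o)/7 = o**2/7)
t = -38/7 (t = -6*1 + (1/7)*2**2 = -6 + (1/7)*4 = -6 + 4/7 = -38/7 ≈ -5.4286)
t + L(2*(-3))*O(8) = -38/7 + (2*(-3))*12 = -38/7 - 6*12 = -38/7 - 72 = -542/7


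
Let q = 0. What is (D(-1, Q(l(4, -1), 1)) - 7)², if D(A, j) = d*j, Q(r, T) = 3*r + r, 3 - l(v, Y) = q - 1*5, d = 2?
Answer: 3249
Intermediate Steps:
l(v, Y) = 8 (l(v, Y) = 3 - (0 - 1*5) = 3 - (0 - 5) = 3 - 1*(-5) = 3 + 5 = 8)
Q(r, T) = 4*r
D(A, j) = 2*j
(D(-1, Q(l(4, -1), 1)) - 7)² = (2*(4*8) - 7)² = (2*32 - 7)² = (64 - 7)² = 57² = 3249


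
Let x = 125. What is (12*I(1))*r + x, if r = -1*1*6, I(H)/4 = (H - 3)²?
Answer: -1027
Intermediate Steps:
I(H) = 4*(-3 + H)² (I(H) = 4*(H - 3)² = 4*(-3 + H)²)
r = -6 (r = -1*6 = -6)
(12*I(1))*r + x = (12*(4*(-3 + 1)²))*(-6) + 125 = (12*(4*(-2)²))*(-6) + 125 = (12*(4*4))*(-6) + 125 = (12*16)*(-6) + 125 = 192*(-6) + 125 = -1152 + 125 = -1027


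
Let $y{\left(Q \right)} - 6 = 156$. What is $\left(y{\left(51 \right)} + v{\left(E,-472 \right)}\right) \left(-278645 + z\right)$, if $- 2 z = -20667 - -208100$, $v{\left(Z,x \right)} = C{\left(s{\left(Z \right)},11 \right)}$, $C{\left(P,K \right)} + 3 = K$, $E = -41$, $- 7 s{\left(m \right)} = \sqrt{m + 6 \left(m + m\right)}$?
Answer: $-63301455$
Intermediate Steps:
$y{\left(Q \right)} = 162$ ($y{\left(Q \right)} = 6 + 156 = 162$)
$s{\left(m \right)} = - \frac{\sqrt{13} \sqrt{m}}{7}$ ($s{\left(m \right)} = - \frac{\sqrt{m + 6 \left(m + m\right)}}{7} = - \frac{\sqrt{m + 6 \cdot 2 m}}{7} = - \frac{\sqrt{m + 12 m}}{7} = - \frac{\sqrt{13 m}}{7} = - \frac{\sqrt{13} \sqrt{m}}{7}$)
$C{\left(P,K \right)} = -3 + K$
$v{\left(Z,x \right)} = 8$ ($v{\left(Z,x \right)} = -3 + 11 = 8$)
$z = - \frac{187433}{2}$ ($z = - \frac{-20667 - -208100}{2} = - \frac{-20667 + 208100}{2} = \left(- \frac{1}{2}\right) 187433 = - \frac{187433}{2} \approx -93717.0$)
$\left(y{\left(51 \right)} + v{\left(E,-472 \right)}\right) \left(-278645 + z\right) = \left(162 + 8\right) \left(-278645 - \frac{187433}{2}\right) = 170 \left(- \frac{744723}{2}\right) = -63301455$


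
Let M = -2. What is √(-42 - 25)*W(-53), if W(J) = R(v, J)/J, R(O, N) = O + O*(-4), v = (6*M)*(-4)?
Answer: 144*I*√67/53 ≈ 22.239*I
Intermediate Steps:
v = 48 (v = (6*(-2))*(-4) = -12*(-4) = 48)
R(O, N) = -3*O (R(O, N) = O - 4*O = -3*O)
W(J) = -144/J (W(J) = (-3*48)/J = -144/J)
√(-42 - 25)*W(-53) = √(-42 - 25)*(-144/(-53)) = √(-67)*(-144*(-1/53)) = (I*√67)*(144/53) = 144*I*√67/53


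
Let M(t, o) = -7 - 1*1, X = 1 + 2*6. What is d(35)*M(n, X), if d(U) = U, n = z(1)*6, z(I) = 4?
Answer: -280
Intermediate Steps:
X = 13 (X = 1 + 12 = 13)
n = 24 (n = 4*6 = 24)
M(t, o) = -8 (M(t, o) = -7 - 1 = -8)
d(35)*M(n, X) = 35*(-8) = -280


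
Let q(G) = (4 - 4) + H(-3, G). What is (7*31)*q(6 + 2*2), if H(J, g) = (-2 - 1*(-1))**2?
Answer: 217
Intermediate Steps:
H(J, g) = 1 (H(J, g) = (-2 + 1)**2 = (-1)**2 = 1)
q(G) = 1 (q(G) = (4 - 4) + 1 = 0 + 1 = 1)
(7*31)*q(6 + 2*2) = (7*31)*1 = 217*1 = 217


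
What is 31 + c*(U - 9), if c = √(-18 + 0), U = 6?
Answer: 31 - 9*I*√2 ≈ 31.0 - 12.728*I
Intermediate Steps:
c = 3*I*√2 (c = √(-18) = 3*I*√2 ≈ 4.2426*I)
31 + c*(U - 9) = 31 + (3*I*√2)*(6 - 9) = 31 + (3*I*√2)*(-3) = 31 - 9*I*√2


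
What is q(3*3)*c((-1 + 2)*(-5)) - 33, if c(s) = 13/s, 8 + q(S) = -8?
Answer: 43/5 ≈ 8.6000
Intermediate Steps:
q(S) = -16 (q(S) = -8 - 8 = -16)
q(3*3)*c((-1 + 2)*(-5)) - 33 = -208/((-1 + 2)*(-5)) - 33 = -208/(1*(-5)) - 33 = -208/(-5) - 33 = -208*(-1)/5 - 33 = -16*(-13/5) - 33 = 208/5 - 33 = 43/5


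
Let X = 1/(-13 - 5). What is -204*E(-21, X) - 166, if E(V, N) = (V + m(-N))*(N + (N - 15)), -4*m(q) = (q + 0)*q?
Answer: -15771764/243 ≈ -64904.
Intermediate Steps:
m(q) = -q**2/4 (m(q) = -(q + 0)*q/4 = -q*q/4 = -q**2/4)
X = -1/18 (X = 1/(-18) = -1/18 ≈ -0.055556)
E(V, N) = (-15 + 2*N)*(V - N**2/4) (E(V, N) = (V - N**2/4)*(N + (N - 15)) = (V - N**2/4)*(N + (-15 + N)) = (V - N**2/4)*(-15 + 2*N) = (-15 + 2*N)*(V - N**2/4))
-204*E(-21, X) - 166 = -204*(-15*(-21) - (-1/18)**3/2 + 15*(-1/18)**2/4 + 2*(-1/18)*(-21)) - 166 = -204*(315 - 1/2*(-1/5832) + (15/4)*(1/324) + 7/3) - 166 = -204*(315 + 1/11664 + 5/432 + 7/3) - 166 = -204*462689/1458 - 166 = -15731426/243 - 166 = -15771764/243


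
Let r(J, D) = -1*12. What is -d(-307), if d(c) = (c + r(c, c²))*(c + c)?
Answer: -195866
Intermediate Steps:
r(J, D) = -12
d(c) = 2*c*(-12 + c) (d(c) = (c - 12)*(c + c) = (-12 + c)*(2*c) = 2*c*(-12 + c))
-d(-307) = -2*(-307)*(-12 - 307) = -2*(-307)*(-319) = -1*195866 = -195866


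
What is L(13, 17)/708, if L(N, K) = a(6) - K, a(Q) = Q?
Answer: -11/708 ≈ -0.015537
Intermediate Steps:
L(N, K) = 6 - K
L(13, 17)/708 = (6 - 1*17)/708 = (6 - 17)*(1/708) = -11*1/708 = -11/708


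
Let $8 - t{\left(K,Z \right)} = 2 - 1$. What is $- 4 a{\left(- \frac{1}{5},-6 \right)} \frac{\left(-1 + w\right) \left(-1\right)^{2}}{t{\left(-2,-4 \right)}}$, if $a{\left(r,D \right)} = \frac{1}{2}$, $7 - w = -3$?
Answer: $- \frac{18}{7} \approx -2.5714$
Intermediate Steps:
$w = 10$ ($w = 7 - -3 = 7 + 3 = 10$)
$t{\left(K,Z \right)} = 7$ ($t{\left(K,Z \right)} = 8 - \left(2 - 1\right) = 8 - 1 = 7$)
$a{\left(r,D \right)} = \frac{1}{2}$
$- 4 a{\left(- \frac{1}{5},-6 \right)} \frac{\left(-1 + w\right) \left(-1\right)^{2}}{t{\left(-2,-4 \right)}} = \left(-4\right) \frac{1}{2} \frac{\left(-1 + 10\right) \left(-1\right)^{2}}{7} = - 2 \cdot 9 \cdot 1 \cdot \frac{1}{7} = - 2 \cdot 9 \cdot \frac{1}{7} = \left(-2\right) \frac{9}{7} = - \frac{18}{7}$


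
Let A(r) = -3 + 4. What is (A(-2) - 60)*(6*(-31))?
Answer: 10974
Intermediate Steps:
A(r) = 1
(A(-2) - 60)*(6*(-31)) = (1 - 60)*(6*(-31)) = -59*(-186) = 10974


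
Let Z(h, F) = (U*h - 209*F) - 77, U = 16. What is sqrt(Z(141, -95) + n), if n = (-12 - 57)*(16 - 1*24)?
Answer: sqrt(22586) ≈ 150.29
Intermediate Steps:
Z(h, F) = -77 - 209*F + 16*h (Z(h, F) = (16*h - 209*F) - 77 = (-209*F + 16*h) - 77 = -77 - 209*F + 16*h)
n = 552 (n = -69*(16 - 24) = -69*(-8) = 552)
sqrt(Z(141, -95) + n) = sqrt((-77 - 209*(-95) + 16*141) + 552) = sqrt((-77 + 19855 + 2256) + 552) = sqrt(22034 + 552) = sqrt(22586)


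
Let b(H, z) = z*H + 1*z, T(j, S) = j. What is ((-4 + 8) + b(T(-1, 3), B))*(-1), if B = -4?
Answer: -4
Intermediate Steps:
b(H, z) = z + H*z (b(H, z) = H*z + z = z + H*z)
((-4 + 8) + b(T(-1, 3), B))*(-1) = ((-4 + 8) - 4*(1 - 1))*(-1) = (4 - 4*0)*(-1) = (4 + 0)*(-1) = 4*(-1) = -4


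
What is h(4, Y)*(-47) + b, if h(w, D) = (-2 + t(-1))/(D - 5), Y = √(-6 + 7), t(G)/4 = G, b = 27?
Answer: -87/2 ≈ -43.500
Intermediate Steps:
t(G) = 4*G
Y = 1 (Y = √1 = 1)
h(w, D) = -6/(-5 + D) (h(w, D) = (-2 + 4*(-1))/(D - 5) = (-2 - 4)/(-5 + D) = -6/(-5 + D))
h(4, Y)*(-47) + b = -6/(-5 + 1)*(-47) + 27 = -6/(-4)*(-47) + 27 = -6*(-¼)*(-47) + 27 = (3/2)*(-47) + 27 = -141/2 + 27 = -87/2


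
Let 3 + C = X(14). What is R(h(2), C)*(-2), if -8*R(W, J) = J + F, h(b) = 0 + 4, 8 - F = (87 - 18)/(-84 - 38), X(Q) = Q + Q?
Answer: 4095/488 ≈ 8.3914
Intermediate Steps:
X(Q) = 2*Q
C = 25 (C = -3 + 2*14 = -3 + 28 = 25)
F = 1045/122 (F = 8 - (87 - 18)/(-84 - 38) = 8 - 69/(-122) = 8 - 69*(-1)/122 = 8 - 1*(-69/122) = 8 + 69/122 = 1045/122 ≈ 8.5656)
h(b) = 4
R(W, J) = -1045/976 - J/8 (R(W, J) = -(J + 1045/122)/8 = -(1045/122 + J)/8 = -1045/976 - J/8)
R(h(2), C)*(-2) = (-1045/976 - ⅛*25)*(-2) = (-1045/976 - 25/8)*(-2) = -4095/976*(-2) = 4095/488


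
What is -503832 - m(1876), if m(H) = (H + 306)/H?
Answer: -472595507/938 ≈ -5.0383e+5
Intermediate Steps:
m(H) = (306 + H)/H
-503832 - m(1876) = -503832 - (306 + 1876)/1876 = -503832 - 2182/1876 = -503832 - 1*1091/938 = -503832 - 1091/938 = -472595507/938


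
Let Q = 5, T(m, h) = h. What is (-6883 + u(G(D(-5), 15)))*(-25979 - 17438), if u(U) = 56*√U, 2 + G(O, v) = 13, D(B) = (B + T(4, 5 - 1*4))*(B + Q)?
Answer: 298839211 - 2431352*√11 ≈ 2.9078e+8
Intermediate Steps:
D(B) = (1 + B)*(5 + B) (D(B) = (B + (5 - 1*4))*(B + 5) = (B + (5 - 4))*(5 + B) = (B + 1)*(5 + B) = (1 + B)*(5 + B))
G(O, v) = 11 (G(O, v) = -2 + 13 = 11)
(-6883 + u(G(D(-5), 15)))*(-25979 - 17438) = (-6883 + 56*√11)*(-25979 - 17438) = (-6883 + 56*√11)*(-43417) = 298839211 - 2431352*√11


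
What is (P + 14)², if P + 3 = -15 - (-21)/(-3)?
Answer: 121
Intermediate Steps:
P = -25 (P = -3 + (-15 - (-21)/(-3)) = -3 + (-15 - (-21)*(-1)/3) = -3 + (-15 - 1*7) = -3 + (-15 - 7) = -3 - 22 = -25)
(P + 14)² = (-25 + 14)² = (-11)² = 121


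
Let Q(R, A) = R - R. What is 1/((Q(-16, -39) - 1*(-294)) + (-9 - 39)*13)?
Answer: -1/330 ≈ -0.0030303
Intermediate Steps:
Q(R, A) = 0
1/((Q(-16, -39) - 1*(-294)) + (-9 - 39)*13) = 1/((0 - 1*(-294)) + (-9 - 39)*13) = 1/((0 + 294) - 48*13) = 1/(294 - 624) = 1/(-330) = -1/330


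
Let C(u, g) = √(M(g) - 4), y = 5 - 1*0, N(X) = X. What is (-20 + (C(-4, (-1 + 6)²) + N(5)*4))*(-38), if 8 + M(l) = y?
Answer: -38*I*√7 ≈ -100.54*I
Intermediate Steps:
y = 5 (y = 5 + 0 = 5)
M(l) = -3 (M(l) = -8 + 5 = -3)
C(u, g) = I*√7 (C(u, g) = √(-3 - 4) = √(-7) = I*√7)
(-20 + (C(-4, (-1 + 6)²) + N(5)*4))*(-38) = (-20 + (I*√7 + 5*4))*(-38) = (-20 + (I*√7 + 20))*(-38) = (-20 + (20 + I*√7))*(-38) = (I*√7)*(-38) = -38*I*√7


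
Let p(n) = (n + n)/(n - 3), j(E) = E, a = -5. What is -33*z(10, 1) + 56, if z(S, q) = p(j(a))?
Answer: 59/4 ≈ 14.750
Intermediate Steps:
p(n) = 2*n/(-3 + n) (p(n) = (2*n)/(-3 + n) = 2*n/(-3 + n))
z(S, q) = 5/4 (z(S, q) = 2*(-5)/(-3 - 5) = 2*(-5)/(-8) = 2*(-5)*(-⅛) = 5/4)
-33*z(10, 1) + 56 = -33*5/4 + 56 = -165/4 + 56 = 59/4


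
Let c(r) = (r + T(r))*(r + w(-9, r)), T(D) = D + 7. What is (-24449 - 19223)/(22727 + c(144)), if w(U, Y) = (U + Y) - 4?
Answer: -10918/25963 ≈ -0.42052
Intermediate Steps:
w(U, Y) = -4 + U + Y
T(D) = 7 + D
c(r) = (-13 + 2*r)*(7 + 2*r) (c(r) = (r + (7 + r))*(r + (-4 - 9 + r)) = (7 + 2*r)*(r + (-13 + r)) = (7 + 2*r)*(-13 + 2*r) = (-13 + 2*r)*(7 + 2*r))
(-24449 - 19223)/(22727 + c(144)) = (-24449 - 19223)/(22727 + (-91 - 12*144 + 4*144²)) = -43672/(22727 + (-91 - 1728 + 4*20736)) = -43672/(22727 + (-91 - 1728 + 82944)) = -43672/(22727 + 81125) = -43672/103852 = -43672*1/103852 = -10918/25963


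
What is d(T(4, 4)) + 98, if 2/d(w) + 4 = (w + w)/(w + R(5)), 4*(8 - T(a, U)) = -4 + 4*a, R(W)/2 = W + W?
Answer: 877/9 ≈ 97.444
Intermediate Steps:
R(W) = 4*W (R(W) = 2*(W + W) = 2*(2*W) = 4*W)
T(a, U) = 9 - a (T(a, U) = 8 - (-4 + 4*a)/4 = 8 + (1 - a) = 9 - a)
d(w) = 2/(-4 + 2*w/(20 + w)) (d(w) = 2/(-4 + (w + w)/(w + 4*5)) = 2/(-4 + (2*w)/(w + 20)) = 2/(-4 + (2*w)/(20 + w)) = 2/(-4 + 2*w/(20 + w)))
d(T(4, 4)) + 98 = (-20 - (9 - 1*4))/(40 + (9 - 1*4)) + 98 = (-20 - (9 - 4))/(40 + (9 - 4)) + 98 = (-20 - 1*5)/(40 + 5) + 98 = (-20 - 5)/45 + 98 = (1/45)*(-25) + 98 = -5/9 + 98 = 877/9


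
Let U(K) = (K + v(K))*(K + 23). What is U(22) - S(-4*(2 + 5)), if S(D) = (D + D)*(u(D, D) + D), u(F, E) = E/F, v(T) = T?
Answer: 468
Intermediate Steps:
S(D) = 2*D*(1 + D) (S(D) = (D + D)*(D/D + D) = (2*D)*(1 + D) = 2*D*(1 + D))
U(K) = 2*K*(23 + K) (U(K) = (K + K)*(K + 23) = (2*K)*(23 + K) = 2*K*(23 + K))
U(22) - S(-4*(2 + 5)) = 2*22*(23 + 22) - 2*(-4*(2 + 5))*(1 - 4*(2 + 5)) = 2*22*45 - 2*(-4*7)*(1 - 4*7) = 1980 - 2*(-28)*(1 - 28) = 1980 - 2*(-28)*(-27) = 1980 - 1*1512 = 1980 - 1512 = 468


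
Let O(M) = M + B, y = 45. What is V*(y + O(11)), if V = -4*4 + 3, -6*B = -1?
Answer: -4381/6 ≈ -730.17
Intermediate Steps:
B = ⅙ (B = -⅙*(-1) = ⅙ ≈ 0.16667)
O(M) = ⅙ + M (O(M) = M + ⅙ = ⅙ + M)
V = -13 (V = -16 + 3 = -13)
V*(y + O(11)) = -13*(45 + (⅙ + 11)) = -13*(45 + 67/6) = -13*337/6 = -4381/6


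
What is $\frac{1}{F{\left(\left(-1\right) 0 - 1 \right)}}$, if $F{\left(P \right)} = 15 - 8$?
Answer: $\frac{1}{7} \approx 0.14286$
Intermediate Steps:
$F{\left(P \right)} = 7$
$\frac{1}{F{\left(\left(-1\right) 0 - 1 \right)}} = \frac{1}{7}$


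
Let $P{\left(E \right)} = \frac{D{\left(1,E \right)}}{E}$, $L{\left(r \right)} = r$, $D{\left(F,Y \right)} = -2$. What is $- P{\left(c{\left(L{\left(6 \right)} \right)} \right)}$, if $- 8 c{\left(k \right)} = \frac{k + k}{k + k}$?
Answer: $-16$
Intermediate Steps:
$c{\left(k \right)} = - \frac{1}{8}$ ($c{\left(k \right)} = - \frac{\left(k + k\right) \frac{1}{k + k}}{8} = - \frac{2 k \frac{1}{2 k}}{8} = \left(- \frac{1}{8}\right) 1 = - \frac{1}{8}$)
$P{\left(E \right)} = - \frac{2}{E}$
$- P{\left(c{\left(L{\left(6 \right)} \right)} \right)} = - \frac{-2}{- \frac{1}{8}} = - \left(-2\right) \left(-8\right) = \left(-1\right) 16 = -16$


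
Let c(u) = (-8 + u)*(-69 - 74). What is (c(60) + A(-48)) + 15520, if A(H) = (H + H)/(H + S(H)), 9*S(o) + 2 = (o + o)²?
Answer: 35496412/4391 ≈ 8083.9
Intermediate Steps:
S(o) = -2/9 + 4*o²/9 (S(o) = -2/9 + (o + o)²/9 = -2/9 + (2*o)²/9 = -2/9 + (4*o²)/9 = -2/9 + 4*o²/9)
c(u) = 1144 - 143*u (c(u) = (-8 + u)*(-143) = 1144 - 143*u)
A(H) = 2*H/(-2/9 + H + 4*H²/9) (A(H) = (H + H)/(H + (-2/9 + 4*H²/9)) = (2*H)/(-2/9 + H + 4*H²/9) = 2*H/(-2/9 + H + 4*H²/9))
(c(60) + A(-48)) + 15520 = ((1144 - 143*60) + 18*(-48)/(-2 + 4*(-48)² + 9*(-48))) + 15520 = ((1144 - 8580) + 18*(-48)/(-2 + 4*2304 - 432)) + 15520 = (-7436 + 18*(-48)/(-2 + 9216 - 432)) + 15520 = (-7436 + 18*(-48)/8782) + 15520 = (-7436 + 18*(-48)*(1/8782)) + 15520 = (-7436 - 432/4391) + 15520 = -32651908/4391 + 15520 = 35496412/4391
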